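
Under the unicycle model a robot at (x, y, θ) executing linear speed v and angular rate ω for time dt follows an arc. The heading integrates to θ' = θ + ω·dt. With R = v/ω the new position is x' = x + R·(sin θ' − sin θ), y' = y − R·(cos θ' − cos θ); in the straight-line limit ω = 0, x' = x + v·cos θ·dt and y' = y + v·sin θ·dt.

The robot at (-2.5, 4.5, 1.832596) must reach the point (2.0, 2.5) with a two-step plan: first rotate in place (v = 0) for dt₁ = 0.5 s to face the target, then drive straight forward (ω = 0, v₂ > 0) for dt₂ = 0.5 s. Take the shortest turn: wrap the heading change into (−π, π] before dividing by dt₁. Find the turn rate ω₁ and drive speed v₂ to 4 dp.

ω₁ = -4.5016, v₂ = 9.8489

heading to target = atan2(2.5−4.5, 2−-2.5) = -0.4182
Δθ = wrap(-0.4182 − 1.8326) = -2.2508; ω₁ = Δθ/dt₁ = -4.5016
distance = √((2−-2.5)² + (2.5−4.5)²) = 4.9244; v₂ = distance/dt₂ = 9.8489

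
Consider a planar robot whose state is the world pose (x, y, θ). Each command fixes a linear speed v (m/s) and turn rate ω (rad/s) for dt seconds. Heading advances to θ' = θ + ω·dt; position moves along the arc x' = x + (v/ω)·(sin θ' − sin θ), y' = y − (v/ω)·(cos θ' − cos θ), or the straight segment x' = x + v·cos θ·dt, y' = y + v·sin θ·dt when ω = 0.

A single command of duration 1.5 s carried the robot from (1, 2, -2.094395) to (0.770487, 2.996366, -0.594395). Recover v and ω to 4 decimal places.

v = -0.7500, ω = 1.0000

Δθ = -0.594395 − -2.094395 = 1.500000
ω = Δθ/dt = 1.500000/1.5 = 1.0000
R = −Δy/(cos θ' − cos θ) = -0.7500
v = R·ω = -0.7500·1.0000 = -0.7500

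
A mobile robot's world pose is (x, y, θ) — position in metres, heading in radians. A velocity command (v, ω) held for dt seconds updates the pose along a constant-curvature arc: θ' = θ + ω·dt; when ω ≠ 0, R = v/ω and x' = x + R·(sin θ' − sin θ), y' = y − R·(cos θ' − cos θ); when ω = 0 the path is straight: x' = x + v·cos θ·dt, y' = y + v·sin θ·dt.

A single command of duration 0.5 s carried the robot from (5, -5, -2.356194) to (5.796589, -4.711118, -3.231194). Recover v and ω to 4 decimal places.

v = -1.7500, ω = -1.7500

Δθ = -3.231194 − -2.356194 = -0.875000
ω = Δθ/dt = -0.875000/0.5 = -1.7500
R = Δx/(sin θ' − sin θ) = 1.0000
v = R·ω = 1.0000·-1.7500 = -1.7500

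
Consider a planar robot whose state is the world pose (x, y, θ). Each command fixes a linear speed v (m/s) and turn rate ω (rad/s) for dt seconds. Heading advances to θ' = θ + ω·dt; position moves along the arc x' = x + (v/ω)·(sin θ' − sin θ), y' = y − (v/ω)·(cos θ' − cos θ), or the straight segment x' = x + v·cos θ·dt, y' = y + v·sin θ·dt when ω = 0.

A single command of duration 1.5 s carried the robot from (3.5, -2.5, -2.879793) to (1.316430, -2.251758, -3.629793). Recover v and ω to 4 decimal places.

Δθ = -3.629793 − -2.879793 = -0.750000
ω = Δθ/dt = -0.750000/1.5 = -0.5000
R = Δx/(sin θ' − sin θ) = -3.0000
v = R·ω = -3.0000·-0.5000 = 1.5000

v = 1.5000, ω = -0.5000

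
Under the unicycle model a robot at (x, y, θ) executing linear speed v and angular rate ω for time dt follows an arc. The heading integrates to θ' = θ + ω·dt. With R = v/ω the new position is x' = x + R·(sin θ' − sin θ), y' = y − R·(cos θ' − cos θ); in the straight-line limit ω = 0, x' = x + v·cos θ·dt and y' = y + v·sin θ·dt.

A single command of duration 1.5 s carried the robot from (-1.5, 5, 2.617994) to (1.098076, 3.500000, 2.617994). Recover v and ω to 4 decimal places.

v = -2.0000, ω = 0.0000

Δθ = 2.617994 − 2.617994 = 0.000000
ω = Δθ/dt = 0.000000/1.5 = 0.0000
ω = 0 → v = (Δx·cos θ + Δy·sin θ)/dt = -2.0000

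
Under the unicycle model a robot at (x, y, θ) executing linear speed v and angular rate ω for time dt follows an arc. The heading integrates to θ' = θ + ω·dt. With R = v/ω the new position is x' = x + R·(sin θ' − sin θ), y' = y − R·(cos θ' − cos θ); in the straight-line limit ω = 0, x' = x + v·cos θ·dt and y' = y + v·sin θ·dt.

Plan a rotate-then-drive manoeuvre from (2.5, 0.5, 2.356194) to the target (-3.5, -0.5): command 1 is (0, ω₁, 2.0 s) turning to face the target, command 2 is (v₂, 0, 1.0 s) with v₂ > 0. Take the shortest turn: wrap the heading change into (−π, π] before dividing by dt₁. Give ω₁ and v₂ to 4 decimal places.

ω₁ = 0.4753, v₂ = 6.0828

heading to target = atan2(-0.5−0.5, -3.5−2.5) = -2.9764
Δθ = wrap(-2.9764 − 2.3562) = 0.9505; ω₁ = Δθ/dt₁ = 0.4753
distance = √((-3.5−2.5)² + (-0.5−0.5)²) = 6.0828; v₂ = distance/dt₂ = 6.0828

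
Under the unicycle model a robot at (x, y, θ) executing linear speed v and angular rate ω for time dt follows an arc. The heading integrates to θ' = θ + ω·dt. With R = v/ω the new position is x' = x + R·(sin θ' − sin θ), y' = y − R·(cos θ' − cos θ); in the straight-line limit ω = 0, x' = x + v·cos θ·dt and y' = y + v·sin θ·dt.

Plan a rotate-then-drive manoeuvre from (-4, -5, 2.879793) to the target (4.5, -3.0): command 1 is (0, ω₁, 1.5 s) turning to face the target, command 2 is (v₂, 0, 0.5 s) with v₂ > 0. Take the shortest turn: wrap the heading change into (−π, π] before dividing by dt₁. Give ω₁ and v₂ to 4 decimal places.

ω₁ = -1.7658, v₂ = 17.4642

heading to target = atan2(-3−-5, 4.5−-4) = 0.2311
Δθ = wrap(0.2311 − 2.8798) = -2.6487; ω₁ = Δθ/dt₁ = -1.7658
distance = √((4.5−-4)² + (-3−-5)²) = 8.7321; v₂ = distance/dt₂ = 17.4642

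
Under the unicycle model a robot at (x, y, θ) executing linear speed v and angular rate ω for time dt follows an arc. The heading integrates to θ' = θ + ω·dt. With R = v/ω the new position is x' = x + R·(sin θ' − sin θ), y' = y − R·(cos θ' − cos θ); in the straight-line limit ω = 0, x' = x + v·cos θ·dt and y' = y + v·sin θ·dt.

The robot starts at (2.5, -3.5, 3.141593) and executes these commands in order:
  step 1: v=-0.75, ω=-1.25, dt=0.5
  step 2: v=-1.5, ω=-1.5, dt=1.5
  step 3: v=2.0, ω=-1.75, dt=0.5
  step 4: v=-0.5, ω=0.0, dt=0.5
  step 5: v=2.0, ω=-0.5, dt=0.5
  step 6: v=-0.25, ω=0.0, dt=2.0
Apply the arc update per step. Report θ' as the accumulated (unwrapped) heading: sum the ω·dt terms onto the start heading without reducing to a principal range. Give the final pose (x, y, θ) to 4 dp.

step 1: θ'=2.5166 (R=0.6000) → pose (2.8511, -3.6134, 2.5166)
step 2: θ'=0.2666 (R=1.0000) → pose (2.5294, -5.3891, 0.2666)
step 3: θ'=-0.6084 (R=-1.1429) → pose (3.4837, -5.5538, -0.6084)
step 4: θ'=-0.6084 (straight) → pose (3.2786, -5.4109, -0.6084)
step 5: θ'=-0.8584 (R=-4.0000) → pose (4.0195, -6.0785, -0.8584)
step 6: θ'=-0.8584 (straight) → pose (3.6927, -5.7001, -0.8584)

(3.6927, -5.7001, -0.8584)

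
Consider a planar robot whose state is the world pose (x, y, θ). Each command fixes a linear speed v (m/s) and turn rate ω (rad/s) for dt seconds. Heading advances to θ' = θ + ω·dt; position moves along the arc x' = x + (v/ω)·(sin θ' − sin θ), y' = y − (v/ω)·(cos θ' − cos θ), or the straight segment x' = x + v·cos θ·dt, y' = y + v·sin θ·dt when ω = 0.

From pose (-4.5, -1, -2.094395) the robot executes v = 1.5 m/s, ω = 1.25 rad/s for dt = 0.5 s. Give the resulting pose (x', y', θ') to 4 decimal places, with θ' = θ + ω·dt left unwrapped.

θ' = -2.0944 + 1.25·0.5 = -1.4694
R = v/ω = 1.5/1.25 = 1.2000
x' = -4.5 + 1.2000·(sin -1.4694 − sin -2.0944) = -4.6546
y' = -1 − 1.2000·(cos -1.4694 − cos -2.0944) = -1.7215

(-4.6546, -1.7215, -1.4694)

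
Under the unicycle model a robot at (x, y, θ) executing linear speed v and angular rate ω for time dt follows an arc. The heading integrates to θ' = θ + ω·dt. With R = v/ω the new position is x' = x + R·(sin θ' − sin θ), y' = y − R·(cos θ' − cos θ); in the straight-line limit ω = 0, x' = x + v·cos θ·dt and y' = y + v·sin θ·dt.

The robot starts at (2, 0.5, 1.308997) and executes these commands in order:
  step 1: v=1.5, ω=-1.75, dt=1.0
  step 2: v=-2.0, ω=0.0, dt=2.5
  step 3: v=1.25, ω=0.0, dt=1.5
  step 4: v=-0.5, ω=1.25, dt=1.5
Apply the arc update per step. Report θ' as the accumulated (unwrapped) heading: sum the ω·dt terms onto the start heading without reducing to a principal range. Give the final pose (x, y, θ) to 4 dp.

step 1: θ'=-0.4410 (R=-0.8571) → pose (3.1938, 1.0533, -0.4410)
step 2: θ'=-0.4410 (straight) → pose (-1.3278, 3.1875, -0.4410)
step 3: θ'=-0.4410 (straight) → pose (0.3678, 2.3872, -0.4410)
step 4: θ'=1.4340 (R=-0.4000) → pose (-0.1992, 2.0800, 1.4340)

(-0.1992, 2.0800, 1.4340)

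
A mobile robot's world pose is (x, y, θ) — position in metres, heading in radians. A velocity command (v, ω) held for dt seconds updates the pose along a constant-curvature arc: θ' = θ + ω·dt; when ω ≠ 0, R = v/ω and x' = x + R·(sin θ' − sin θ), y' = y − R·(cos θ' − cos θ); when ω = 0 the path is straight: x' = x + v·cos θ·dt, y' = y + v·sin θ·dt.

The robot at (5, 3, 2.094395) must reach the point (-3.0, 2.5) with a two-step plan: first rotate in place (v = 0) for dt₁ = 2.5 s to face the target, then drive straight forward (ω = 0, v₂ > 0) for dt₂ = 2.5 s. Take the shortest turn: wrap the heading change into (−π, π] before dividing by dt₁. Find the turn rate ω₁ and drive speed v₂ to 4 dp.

heading to target = atan2(2.5−3, -3−5) = -3.0792
Δθ = wrap(-3.0792 − 2.0944) = 1.1096; ω₁ = Δθ/dt₁ = 0.4438
distance = √((-3−5)² + (2.5−3)²) = 8.0156; v₂ = distance/dt₂ = 3.2062

ω₁ = 0.4438, v₂ = 3.2062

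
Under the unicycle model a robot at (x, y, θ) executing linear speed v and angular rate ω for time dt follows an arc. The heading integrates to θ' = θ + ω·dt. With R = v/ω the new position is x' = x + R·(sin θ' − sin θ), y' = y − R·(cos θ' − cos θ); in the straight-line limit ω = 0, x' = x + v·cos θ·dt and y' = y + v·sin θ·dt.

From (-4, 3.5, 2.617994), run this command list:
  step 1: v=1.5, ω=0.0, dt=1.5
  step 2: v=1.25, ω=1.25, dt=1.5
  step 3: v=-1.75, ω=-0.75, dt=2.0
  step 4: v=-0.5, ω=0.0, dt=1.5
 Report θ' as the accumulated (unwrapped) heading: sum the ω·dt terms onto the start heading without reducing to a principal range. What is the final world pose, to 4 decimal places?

(-4.0600, 5.6654, 2.9930)

step 1: θ'=2.6180 (straight) → pose (-5.9486, 4.6250, 2.6180)
step 2: θ'=4.4930 (R=1.0000) → pose (-7.4246, 3.9766, 4.4930)
step 3: θ'=2.9930 (R=2.3333) → pose (-4.8017, 5.7764, 2.9930)
step 4: θ'=2.9930 (straight) → pose (-4.0600, 5.6654, 2.9930)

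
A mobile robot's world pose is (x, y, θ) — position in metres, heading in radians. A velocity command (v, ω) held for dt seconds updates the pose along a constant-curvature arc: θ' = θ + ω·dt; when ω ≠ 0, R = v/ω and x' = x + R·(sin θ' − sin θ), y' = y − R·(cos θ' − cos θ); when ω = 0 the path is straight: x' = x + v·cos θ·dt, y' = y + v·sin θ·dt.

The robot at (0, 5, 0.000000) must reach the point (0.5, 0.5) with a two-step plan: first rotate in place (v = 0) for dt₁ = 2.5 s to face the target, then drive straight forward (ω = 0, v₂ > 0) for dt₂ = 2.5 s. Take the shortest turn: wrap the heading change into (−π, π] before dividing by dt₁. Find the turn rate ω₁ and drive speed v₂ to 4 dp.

ω₁ = -0.5841, v₂ = 1.8111

heading to target = atan2(0.5−5, 0.5−0) = -1.4601
Δθ = wrap(-1.4601 − 0.0000) = -1.4601; ω₁ = Δθ/dt₁ = -0.5841
distance = √((0.5−0)² + (0.5−5)²) = 4.5277; v₂ = distance/dt₂ = 1.8111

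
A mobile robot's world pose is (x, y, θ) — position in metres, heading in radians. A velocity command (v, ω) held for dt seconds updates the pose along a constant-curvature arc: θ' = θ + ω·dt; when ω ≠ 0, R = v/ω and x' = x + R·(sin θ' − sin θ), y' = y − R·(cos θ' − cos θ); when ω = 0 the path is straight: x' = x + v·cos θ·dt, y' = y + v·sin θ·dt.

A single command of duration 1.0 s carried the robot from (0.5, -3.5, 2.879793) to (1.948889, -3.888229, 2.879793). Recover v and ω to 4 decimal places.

v = -1.5000, ω = 0.0000

Δθ = 2.879793 − 2.879793 = 0.000000
ω = Δθ/dt = 0.000000/1.0 = 0.0000
ω = 0 → v = (Δx·cos θ + Δy·sin θ)/dt = -1.5000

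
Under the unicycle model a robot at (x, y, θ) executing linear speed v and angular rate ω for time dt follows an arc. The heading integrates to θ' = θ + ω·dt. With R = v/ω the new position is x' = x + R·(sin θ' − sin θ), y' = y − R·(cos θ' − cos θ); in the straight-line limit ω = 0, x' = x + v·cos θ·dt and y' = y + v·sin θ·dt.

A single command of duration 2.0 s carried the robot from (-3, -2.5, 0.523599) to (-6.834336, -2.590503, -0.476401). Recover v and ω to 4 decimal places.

v = -2.0000, ω = -0.5000

Δθ = -0.476401 − 0.523599 = -1.000000
ω = Δθ/dt = -1.000000/2.0 = -0.5000
R = Δx/(sin θ' − sin θ) = 4.0000
v = R·ω = 4.0000·-0.5000 = -2.0000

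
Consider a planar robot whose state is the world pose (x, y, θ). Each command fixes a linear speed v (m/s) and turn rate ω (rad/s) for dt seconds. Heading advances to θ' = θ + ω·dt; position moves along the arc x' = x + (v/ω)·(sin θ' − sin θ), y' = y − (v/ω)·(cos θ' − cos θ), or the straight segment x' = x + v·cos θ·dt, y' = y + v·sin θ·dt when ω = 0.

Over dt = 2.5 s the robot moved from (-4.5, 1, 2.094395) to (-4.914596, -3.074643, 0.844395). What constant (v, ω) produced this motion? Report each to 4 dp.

Δθ = 0.844395 − 2.094395 = -1.250000
ω = Δθ/dt = -1.250000/2.5 = -0.5000
R = −Δy/(cos θ' − cos θ) = 3.5000
v = R·ω = 3.5000·-0.5000 = -1.7500

v = -1.7500, ω = -0.5000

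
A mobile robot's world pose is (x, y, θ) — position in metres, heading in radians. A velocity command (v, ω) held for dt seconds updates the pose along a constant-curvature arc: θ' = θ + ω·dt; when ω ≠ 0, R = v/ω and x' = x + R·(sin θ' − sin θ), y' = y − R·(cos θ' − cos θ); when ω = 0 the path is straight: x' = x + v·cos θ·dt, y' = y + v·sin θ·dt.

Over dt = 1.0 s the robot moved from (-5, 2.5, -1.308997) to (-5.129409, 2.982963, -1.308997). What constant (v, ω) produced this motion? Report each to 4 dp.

v = -0.5000, ω = 0.0000

Δθ = -1.308997 − -1.308997 = 0.000000
ω = Δθ/dt = 0.000000/1.0 = 0.0000
ω = 0 → v = (Δx·cos θ + Δy·sin θ)/dt = -0.5000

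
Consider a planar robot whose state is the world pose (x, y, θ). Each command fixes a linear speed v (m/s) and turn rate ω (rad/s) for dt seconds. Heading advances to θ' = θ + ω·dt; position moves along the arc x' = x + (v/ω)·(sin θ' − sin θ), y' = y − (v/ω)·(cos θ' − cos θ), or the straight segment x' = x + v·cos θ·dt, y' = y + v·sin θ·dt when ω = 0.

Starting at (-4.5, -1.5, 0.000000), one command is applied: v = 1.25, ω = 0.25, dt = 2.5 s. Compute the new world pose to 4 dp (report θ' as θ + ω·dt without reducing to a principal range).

θ' = 0.0000 + 0.25·2.5 = 0.6250
R = v/ω = 1.25/0.25 = 5.0000
x' = -4.5 + 5.0000·(sin 0.6250 − sin 0.0000) = -1.5745
y' = -1.5 − 5.0000·(cos 0.6250 − cos 0.0000) = -0.5548

(-1.5745, -0.5548, 0.6250)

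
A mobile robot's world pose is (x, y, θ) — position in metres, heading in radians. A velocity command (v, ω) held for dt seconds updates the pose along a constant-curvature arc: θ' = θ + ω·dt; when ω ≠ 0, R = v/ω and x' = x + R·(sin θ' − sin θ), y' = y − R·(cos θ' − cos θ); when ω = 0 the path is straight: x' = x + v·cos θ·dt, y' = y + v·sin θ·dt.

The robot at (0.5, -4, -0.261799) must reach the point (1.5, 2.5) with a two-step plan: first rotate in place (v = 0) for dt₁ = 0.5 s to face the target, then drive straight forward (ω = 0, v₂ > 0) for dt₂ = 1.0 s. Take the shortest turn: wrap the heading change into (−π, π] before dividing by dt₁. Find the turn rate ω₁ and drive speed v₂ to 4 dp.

heading to target = atan2(2.5−-4, 1.5−0.5) = 1.4181
Δθ = wrap(1.4181 − -0.2618) = 1.6799; ω₁ = Δθ/dt₁ = 3.3599
distance = √((1.5−0.5)² + (2.5−-4)²) = 6.5765; v₂ = distance/dt₂ = 6.5765

ω₁ = 3.3599, v₂ = 6.5765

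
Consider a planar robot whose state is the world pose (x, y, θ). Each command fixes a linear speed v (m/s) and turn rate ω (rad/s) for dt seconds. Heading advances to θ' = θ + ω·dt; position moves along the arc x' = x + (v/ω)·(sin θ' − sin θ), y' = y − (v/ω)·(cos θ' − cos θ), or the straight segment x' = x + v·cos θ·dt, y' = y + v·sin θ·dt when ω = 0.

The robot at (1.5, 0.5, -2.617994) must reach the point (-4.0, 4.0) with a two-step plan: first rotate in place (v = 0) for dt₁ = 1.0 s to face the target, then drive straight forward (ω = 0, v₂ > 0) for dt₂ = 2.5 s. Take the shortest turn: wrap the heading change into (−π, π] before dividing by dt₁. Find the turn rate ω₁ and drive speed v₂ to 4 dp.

heading to target = atan2(4−0.5, -4−1.5) = 2.5749
Δθ = wrap(2.5749 − -2.6180) = -1.0903; ω₁ = Δθ/dt₁ = -1.0903
distance = √((-4−1.5)² + (4−0.5)²) = 6.5192; v₂ = distance/dt₂ = 2.6077

ω₁ = -1.0903, v₂ = 2.6077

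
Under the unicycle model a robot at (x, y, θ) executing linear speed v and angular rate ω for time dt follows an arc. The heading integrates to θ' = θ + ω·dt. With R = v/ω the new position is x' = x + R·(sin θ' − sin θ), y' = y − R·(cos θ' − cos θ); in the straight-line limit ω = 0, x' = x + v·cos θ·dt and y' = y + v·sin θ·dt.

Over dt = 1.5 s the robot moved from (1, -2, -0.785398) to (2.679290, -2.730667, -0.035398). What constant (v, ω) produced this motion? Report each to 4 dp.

Δθ = -0.035398 − -0.785398 = 0.750000
ω = Δθ/dt = 0.750000/1.5 = 0.5000
R = Δx/(sin θ' − sin θ) = 2.5000
v = R·ω = 2.5000·0.5000 = 1.2500

v = 1.2500, ω = 0.5000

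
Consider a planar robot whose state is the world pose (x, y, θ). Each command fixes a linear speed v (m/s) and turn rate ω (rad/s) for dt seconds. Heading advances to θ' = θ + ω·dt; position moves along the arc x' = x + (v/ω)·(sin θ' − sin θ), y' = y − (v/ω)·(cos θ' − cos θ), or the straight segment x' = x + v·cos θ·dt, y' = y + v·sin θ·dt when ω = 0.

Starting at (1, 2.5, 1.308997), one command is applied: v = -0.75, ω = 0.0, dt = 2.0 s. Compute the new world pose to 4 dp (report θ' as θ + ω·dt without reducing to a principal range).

θ' = 1.3090 + 0.0·2.0 = 1.3090
ω = 0 → straight: x' = 1 + -0.75·cos(1.3090)·2.0 = 0.6118
y' = 2.5 + -0.75·sin(1.3090)·2.0 = 1.0511

(0.6118, 1.0511, 1.3090)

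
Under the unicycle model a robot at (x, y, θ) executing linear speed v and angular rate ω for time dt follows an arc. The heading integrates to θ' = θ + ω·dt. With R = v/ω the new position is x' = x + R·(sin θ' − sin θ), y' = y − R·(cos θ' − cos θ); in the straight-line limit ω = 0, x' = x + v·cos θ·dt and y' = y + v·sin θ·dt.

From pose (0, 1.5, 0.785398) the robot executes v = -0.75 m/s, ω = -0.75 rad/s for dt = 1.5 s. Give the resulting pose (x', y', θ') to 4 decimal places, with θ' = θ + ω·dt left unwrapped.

(-1.0402, 1.2642, -0.3396)

θ' = 0.7854 + -0.75·1.5 = -0.3396
R = v/ω = -0.75/-0.75 = 1.0000
x' = 0 + 1.0000·(sin -0.3396 − sin 0.7854) = -1.0402
y' = 1.5 − 1.0000·(cos -0.3396 − cos 0.7854) = 1.2642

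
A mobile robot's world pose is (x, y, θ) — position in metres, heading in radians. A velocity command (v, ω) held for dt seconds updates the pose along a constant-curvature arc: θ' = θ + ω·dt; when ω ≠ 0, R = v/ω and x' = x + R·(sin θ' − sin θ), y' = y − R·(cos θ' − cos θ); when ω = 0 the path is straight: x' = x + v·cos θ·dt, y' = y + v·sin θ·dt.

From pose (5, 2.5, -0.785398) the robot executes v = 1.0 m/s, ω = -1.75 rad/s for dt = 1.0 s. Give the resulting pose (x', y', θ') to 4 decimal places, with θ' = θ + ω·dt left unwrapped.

(4.9215, 1.6263, -2.5354)

θ' = -0.7854 + -1.75·1.0 = -2.5354
R = v/ω = 1.0/-1.75 = -0.5714
x' = 5 + -0.5714·(sin -2.5354 − sin -0.7854) = 4.9215
y' = 2.5 − -0.5714·(cos -2.5354 − cos -0.7854) = 1.6263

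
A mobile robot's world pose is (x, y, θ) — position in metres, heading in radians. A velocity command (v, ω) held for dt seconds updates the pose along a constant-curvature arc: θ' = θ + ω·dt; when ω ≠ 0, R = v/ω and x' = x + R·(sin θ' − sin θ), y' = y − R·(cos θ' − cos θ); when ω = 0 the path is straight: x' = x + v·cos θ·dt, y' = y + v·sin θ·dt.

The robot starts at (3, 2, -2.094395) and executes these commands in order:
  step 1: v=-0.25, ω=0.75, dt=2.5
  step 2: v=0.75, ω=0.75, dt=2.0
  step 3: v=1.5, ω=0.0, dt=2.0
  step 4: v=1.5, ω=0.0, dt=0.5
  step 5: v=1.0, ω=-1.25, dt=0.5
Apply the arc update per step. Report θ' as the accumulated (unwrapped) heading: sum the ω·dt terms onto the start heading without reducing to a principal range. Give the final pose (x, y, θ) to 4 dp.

(5.3115, 7.1803, 0.6556)

step 1: θ'=-0.2194 (R=-0.3333) → pose (2.7839, 2.4920, -0.2194)
step 2: θ'=1.2806 (R=1.0000) → pose (3.9597, 3.1819, 1.2806)
step 3: θ'=1.2806 (straight) → pose (4.8181, 6.0565, 1.2806)
step 4: θ'=1.2806 (straight) → pose (5.0327, 6.7751, 1.2806)
step 5: θ'=0.6556 (R=-0.8000) → pose (5.3115, 7.1803, 0.6556)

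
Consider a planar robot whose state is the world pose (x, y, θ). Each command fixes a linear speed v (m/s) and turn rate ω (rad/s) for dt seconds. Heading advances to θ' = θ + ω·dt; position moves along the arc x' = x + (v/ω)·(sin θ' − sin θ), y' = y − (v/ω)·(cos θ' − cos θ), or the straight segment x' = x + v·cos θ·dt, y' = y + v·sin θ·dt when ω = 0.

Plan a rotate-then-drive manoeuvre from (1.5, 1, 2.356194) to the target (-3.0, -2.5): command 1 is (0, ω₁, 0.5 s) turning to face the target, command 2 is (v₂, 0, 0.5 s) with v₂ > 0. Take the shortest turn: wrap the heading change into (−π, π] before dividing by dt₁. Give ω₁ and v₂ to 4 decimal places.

ω₁ = 2.8929, v₂ = 11.4018

heading to target = atan2(-2.5−1, -3−1.5) = -2.4805
Δθ = wrap(-2.4805 − 2.3562) = 1.4464; ω₁ = Δθ/dt₁ = 2.8929
distance = √((-3−1.5)² + (-2.5−1)²) = 5.7009; v₂ = distance/dt₂ = 11.4018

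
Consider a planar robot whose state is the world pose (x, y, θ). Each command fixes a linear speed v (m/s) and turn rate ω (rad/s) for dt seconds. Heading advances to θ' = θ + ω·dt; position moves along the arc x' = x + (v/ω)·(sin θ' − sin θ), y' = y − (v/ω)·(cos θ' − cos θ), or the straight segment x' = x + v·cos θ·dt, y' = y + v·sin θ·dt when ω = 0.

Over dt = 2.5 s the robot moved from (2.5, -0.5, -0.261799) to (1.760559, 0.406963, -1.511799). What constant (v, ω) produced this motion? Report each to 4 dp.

Δθ = -1.511799 − -0.261799 = -1.250000
ω = Δθ/dt = -1.250000/2.5 = -0.5000
R = −Δy/(cos θ' − cos θ) = 1.0000
v = R·ω = 1.0000·-0.5000 = -0.5000

v = -0.5000, ω = -0.5000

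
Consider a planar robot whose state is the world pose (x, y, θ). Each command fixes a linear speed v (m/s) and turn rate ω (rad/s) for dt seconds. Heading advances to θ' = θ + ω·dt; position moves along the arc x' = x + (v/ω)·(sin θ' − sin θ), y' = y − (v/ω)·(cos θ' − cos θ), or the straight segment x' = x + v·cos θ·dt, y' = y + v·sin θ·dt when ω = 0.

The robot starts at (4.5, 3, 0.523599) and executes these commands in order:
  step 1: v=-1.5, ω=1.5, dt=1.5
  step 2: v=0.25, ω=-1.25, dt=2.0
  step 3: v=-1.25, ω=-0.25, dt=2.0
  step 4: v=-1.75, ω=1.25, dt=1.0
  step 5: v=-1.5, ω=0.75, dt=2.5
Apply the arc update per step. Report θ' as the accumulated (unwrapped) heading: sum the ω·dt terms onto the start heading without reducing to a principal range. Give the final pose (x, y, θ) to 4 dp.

step 1: θ'=2.7736 (R=-1.0000) → pose (4.6403, 1.2009, 2.7736)
step 2: θ'=0.2736 (R=-0.2000) → pose (4.6582, 1.5801, 0.2736)
step 3: θ'=-0.2264 (R=5.0000) → pose (2.1848, 1.5217, -0.2264)
step 4: θ'=1.0236 (R=-1.4000) → pose (0.6750, 0.8859, 1.0236)
step 5: θ'=2.8986 (R=-2.0000) → pose (1.9017, -2.0960, 2.8986)

(1.9017, -2.0960, 2.8986)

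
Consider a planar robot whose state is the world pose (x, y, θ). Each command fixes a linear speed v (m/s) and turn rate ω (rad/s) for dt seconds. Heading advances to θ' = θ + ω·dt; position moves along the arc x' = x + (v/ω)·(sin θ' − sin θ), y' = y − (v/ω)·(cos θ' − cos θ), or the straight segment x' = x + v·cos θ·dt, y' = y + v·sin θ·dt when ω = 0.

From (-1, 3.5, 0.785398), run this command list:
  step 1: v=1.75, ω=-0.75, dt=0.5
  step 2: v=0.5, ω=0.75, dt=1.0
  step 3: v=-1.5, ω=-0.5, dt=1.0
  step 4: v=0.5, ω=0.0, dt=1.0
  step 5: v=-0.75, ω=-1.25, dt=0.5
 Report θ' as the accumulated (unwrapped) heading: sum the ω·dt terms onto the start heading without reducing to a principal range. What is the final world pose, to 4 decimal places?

step 1: θ'=0.4104 (R=-2.3333) → pose (-0.2810, 3.9897, 0.4104)
step 2: θ'=1.1604 (R=0.6667) → pose (0.0643, 4.3350, 1.1604)
step 3: θ'=0.6604 (R=3.0000) → pose (-0.8463, 3.1627, 0.6604)
step 4: θ'=0.6604 (straight) → pose (-0.4514, 3.4694, 0.6604)
step 5: θ'=0.0354 (R=0.6000) → pose (-0.7982, 3.3436, 0.0354)

(-0.7982, 3.3436, 0.0354)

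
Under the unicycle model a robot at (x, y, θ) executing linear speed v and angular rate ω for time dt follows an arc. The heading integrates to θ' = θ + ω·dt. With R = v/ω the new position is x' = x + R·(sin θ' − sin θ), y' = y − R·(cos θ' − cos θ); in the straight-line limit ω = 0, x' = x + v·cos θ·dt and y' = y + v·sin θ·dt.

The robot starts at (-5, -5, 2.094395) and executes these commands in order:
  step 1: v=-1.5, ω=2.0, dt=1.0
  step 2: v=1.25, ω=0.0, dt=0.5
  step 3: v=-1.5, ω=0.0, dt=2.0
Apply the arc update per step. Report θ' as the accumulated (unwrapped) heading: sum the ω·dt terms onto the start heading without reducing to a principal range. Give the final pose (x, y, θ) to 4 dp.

(-2.3631, -3.1238, 4.0944)

step 1: θ'=4.0944 (R=-0.7500) → pose (-3.7392, -5.0596, 4.0944)
step 2: θ'=4.0944 (straight) → pose (-4.1013, -5.5690, 4.0944)
step 3: θ'=4.0944 (straight) → pose (-2.3631, -3.1238, 4.0944)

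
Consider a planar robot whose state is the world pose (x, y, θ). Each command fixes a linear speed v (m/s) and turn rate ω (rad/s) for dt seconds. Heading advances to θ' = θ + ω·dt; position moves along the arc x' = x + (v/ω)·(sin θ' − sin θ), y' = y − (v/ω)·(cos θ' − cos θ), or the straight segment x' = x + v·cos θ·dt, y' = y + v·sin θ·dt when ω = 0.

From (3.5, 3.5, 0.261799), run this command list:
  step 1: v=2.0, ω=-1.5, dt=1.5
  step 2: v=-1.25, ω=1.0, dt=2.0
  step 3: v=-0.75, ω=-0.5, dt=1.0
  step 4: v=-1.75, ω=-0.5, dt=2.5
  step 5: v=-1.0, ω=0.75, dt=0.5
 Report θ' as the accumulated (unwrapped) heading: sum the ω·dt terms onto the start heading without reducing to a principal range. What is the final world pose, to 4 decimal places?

(1.3658, 7.7746, -1.3632)

step 1: θ'=-1.9882 (R=-1.3333) → pose (5.0640, 1.6716, -1.9882)
step 2: θ'=0.0118 (R=-1.2500) → pose (3.9065, 3.4282, 0.0118)
step 3: θ'=-0.4882 (R=1.5000) → pose (3.1853, 3.6034, -0.4882)
step 4: θ'=-1.7382 (R=3.5000) → pose (1.3758, 7.2777, -1.7382)
step 5: θ'=-1.3632 (R=-1.3333) → pose (1.3658, 7.7746, -1.3632)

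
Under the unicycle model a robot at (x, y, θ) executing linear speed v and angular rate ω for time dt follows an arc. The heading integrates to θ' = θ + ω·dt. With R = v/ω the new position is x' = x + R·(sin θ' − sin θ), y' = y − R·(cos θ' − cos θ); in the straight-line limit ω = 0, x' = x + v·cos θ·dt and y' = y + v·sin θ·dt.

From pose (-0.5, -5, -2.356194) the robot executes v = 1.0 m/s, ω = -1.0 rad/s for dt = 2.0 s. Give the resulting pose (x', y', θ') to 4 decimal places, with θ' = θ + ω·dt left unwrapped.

θ' = -2.3562 + -1.0·2.0 = -4.3562
R = v/ω = 1.0/-1.0 = -1.0000
x' = -0.5 + -1.0000·(sin -4.3562 − sin -2.3562) = -2.1443
y' = -5 − -1.0000·(cos -4.3562 − cos -2.3562) = -4.6416

(-2.1443, -4.6416, -4.3562)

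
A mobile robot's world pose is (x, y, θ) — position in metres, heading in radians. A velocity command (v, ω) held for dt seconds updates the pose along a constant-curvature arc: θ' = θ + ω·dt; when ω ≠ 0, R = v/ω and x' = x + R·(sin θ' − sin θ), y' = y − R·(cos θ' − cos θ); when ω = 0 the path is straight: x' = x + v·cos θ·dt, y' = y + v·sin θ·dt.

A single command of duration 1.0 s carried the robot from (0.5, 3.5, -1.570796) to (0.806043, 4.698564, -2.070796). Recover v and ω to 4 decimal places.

Δθ = -2.070796 − -1.570796 = -0.500000
ω = Δθ/dt = -0.500000/1.0 = -0.5000
R = −Δy/(cos θ' − cos θ) = 2.5000
v = R·ω = 2.5000·-0.5000 = -1.2500

v = -1.2500, ω = -0.5000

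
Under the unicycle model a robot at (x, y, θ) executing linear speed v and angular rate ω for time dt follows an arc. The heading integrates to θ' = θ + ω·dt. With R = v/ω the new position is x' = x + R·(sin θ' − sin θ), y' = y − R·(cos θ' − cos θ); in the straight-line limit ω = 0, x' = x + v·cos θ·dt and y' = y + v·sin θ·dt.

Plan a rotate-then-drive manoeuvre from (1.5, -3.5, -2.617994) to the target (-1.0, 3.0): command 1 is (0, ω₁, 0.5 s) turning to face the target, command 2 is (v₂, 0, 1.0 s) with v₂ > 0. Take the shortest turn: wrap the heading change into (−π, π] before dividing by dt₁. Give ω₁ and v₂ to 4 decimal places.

ω₁ = -3.4544, v₂ = 6.9642

heading to target = atan2(3−-3.5, -1−1.5) = 1.9380
Δθ = wrap(1.9380 − -2.6180) = -1.7272; ω₁ = Δθ/dt₁ = -3.4544
distance = √((-1−1.5)² + (3−-3.5)²) = 6.9642; v₂ = distance/dt₂ = 6.9642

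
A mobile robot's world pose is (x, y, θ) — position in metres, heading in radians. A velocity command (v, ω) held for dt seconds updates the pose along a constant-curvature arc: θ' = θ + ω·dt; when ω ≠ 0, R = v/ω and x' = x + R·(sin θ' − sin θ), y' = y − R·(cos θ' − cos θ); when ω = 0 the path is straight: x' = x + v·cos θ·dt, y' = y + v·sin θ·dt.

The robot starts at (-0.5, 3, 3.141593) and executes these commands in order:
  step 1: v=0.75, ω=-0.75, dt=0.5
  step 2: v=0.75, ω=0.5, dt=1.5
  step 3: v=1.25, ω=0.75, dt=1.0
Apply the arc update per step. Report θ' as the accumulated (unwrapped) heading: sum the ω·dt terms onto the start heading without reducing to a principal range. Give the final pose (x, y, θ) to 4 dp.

(-2.8584, 2.2373, 4.2666)

step 1: θ'=2.7666 (R=-1.0000) → pose (-0.8663, 3.0695, 2.7666)
step 2: θ'=3.5166 (R=1.5000) → pose (-1.9651, 3.0695, 3.5166)
step 3: θ'=4.2666 (R=1.6667) → pose (-2.8584, 2.2373, 4.2666)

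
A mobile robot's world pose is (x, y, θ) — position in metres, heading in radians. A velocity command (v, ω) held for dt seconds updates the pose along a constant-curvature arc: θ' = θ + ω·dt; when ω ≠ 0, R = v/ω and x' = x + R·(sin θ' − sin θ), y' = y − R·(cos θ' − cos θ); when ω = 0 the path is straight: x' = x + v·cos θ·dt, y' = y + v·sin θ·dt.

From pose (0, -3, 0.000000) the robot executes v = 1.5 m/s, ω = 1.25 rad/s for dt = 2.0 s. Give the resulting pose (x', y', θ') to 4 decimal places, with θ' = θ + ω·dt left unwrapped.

(0.7182, -0.8386, 2.5000)

θ' = 0.0000 + 1.25·2.0 = 2.5000
R = v/ω = 1.5/1.25 = 1.2000
x' = 0 + 1.2000·(sin 2.5000 − sin 0.0000) = 0.7182
y' = -3 − 1.2000·(cos 2.5000 − cos 0.0000) = -0.8386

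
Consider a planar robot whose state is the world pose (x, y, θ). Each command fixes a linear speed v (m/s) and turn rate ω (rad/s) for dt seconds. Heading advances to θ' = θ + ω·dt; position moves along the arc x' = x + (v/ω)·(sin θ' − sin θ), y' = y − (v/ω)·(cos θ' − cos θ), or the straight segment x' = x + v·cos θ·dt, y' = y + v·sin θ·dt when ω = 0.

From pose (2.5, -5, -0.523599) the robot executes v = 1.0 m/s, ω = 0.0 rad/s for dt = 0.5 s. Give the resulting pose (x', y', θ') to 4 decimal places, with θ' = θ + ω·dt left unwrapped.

(2.9330, -5.2500, -0.5236)

θ' = -0.5236 + 0.0·0.5 = -0.5236
ω = 0 → straight: x' = 2.5 + 1.0·cos(-0.5236)·0.5 = 2.9330
y' = -5 + 1.0·sin(-0.5236)·0.5 = -5.2500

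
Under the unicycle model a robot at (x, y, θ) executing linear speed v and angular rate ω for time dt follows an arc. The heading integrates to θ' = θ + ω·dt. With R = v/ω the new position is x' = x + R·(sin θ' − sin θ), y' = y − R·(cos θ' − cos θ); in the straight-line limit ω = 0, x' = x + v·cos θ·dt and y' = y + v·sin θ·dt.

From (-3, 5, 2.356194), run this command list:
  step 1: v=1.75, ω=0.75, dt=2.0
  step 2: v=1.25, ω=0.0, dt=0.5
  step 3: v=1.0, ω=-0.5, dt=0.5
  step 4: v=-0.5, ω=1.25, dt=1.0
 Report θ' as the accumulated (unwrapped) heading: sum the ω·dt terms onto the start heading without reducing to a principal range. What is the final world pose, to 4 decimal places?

step 1: θ'=3.8562 (R=2.3333) → pose (-6.1790, 5.1126, 3.8562)
step 2: θ'=3.8562 (straight) → pose (-6.6511, 4.7030, 3.8562)
step 3: θ'=3.6062 (R=-2.0000) → pose (-7.0656, 4.4257, 3.6062)
step 4: θ'=4.8562 (R=-0.4000) → pose (-6.8489, 4.8406, 4.8562)

(-6.8489, 4.8406, 4.8562)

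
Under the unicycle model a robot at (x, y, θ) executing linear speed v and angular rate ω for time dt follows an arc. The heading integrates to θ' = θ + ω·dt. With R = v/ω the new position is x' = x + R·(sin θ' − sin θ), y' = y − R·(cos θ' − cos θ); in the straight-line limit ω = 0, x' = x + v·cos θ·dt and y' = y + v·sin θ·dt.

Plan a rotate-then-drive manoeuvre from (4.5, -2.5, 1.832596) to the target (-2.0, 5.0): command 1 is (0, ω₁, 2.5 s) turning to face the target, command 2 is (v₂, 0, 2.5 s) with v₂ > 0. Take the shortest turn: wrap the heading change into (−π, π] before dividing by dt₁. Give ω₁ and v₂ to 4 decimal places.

heading to target = atan2(5−-2.5, -2−4.5) = 2.2849
Δθ = wrap(2.2849 − 1.8326) = 0.4523; ω₁ = Δθ/dt₁ = 0.1809
distance = √((-2−4.5)² + (5−-2.5)²) = 9.9247; v₂ = distance/dt₂ = 3.9699

ω₁ = 0.1809, v₂ = 3.9699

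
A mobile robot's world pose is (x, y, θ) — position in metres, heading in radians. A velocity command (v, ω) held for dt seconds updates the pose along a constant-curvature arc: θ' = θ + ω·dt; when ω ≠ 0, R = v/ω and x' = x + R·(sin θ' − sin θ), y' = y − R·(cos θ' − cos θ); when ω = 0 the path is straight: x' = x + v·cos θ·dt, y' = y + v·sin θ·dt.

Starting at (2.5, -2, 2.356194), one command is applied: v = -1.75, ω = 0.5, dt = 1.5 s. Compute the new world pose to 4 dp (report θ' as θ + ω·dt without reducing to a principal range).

θ' = 2.3562 + 0.5·1.5 = 3.1062
R = v/ω = -1.75/0.5 = -3.5000
x' = 2.5 + -3.5000·(sin 3.1062 − sin 2.3562) = 4.8510
y' = -2 − -3.5000·(cos 3.1062 − cos 2.3562) = -3.0229

(4.8510, -3.0229, 3.1062)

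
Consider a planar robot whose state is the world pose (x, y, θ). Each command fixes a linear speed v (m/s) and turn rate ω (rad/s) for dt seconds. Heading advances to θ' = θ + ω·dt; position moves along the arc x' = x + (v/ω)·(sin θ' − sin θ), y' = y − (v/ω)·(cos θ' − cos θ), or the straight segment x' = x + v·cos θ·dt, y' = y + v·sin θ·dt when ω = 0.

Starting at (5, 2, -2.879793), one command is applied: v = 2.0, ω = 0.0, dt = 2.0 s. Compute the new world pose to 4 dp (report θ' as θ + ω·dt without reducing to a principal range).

(1.1363, 0.9647, -2.8798)

θ' = -2.8798 + 0.0·2.0 = -2.8798
ω = 0 → straight: x' = 5 + 2.0·cos(-2.8798)·2.0 = 1.1363
y' = 2 + 2.0·sin(-2.8798)·2.0 = 0.9647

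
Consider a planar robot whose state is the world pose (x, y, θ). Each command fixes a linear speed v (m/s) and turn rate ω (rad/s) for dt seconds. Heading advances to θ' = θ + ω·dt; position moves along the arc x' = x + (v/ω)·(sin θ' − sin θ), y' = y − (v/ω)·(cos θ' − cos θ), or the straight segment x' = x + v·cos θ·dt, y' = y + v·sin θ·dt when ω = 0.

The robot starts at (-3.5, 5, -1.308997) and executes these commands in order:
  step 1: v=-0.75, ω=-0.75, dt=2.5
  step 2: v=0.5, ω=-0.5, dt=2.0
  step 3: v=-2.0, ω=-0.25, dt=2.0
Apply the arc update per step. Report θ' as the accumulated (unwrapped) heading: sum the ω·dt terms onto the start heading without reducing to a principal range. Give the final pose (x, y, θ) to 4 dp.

(-2.2251, 2.9468, -4.6840)

step 1: θ'=-3.1840 (R=1.0000) → pose (-2.4917, 6.2579, -3.1840)
step 2: θ'=-4.1840 (R=-1.0000) → pose (-3.3129, 6.7529, -4.1840)
step 3: θ'=-4.6840 (R=8.0000) → pose (-2.2251, 2.9468, -4.6840)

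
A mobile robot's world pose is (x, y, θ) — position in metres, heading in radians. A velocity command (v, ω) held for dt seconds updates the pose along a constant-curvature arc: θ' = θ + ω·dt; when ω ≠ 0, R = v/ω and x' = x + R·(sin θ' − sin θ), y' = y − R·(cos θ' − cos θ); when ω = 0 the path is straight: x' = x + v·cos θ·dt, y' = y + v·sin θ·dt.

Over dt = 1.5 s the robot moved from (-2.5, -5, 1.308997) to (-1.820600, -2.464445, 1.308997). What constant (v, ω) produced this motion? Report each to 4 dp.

v = 1.7500, ω = 0.0000

Δθ = 1.308997 − 1.308997 = 0.000000
ω = Δθ/dt = 0.000000/1.5 = 0.0000
ω = 0 → v = (Δx·cos θ + Δy·sin θ)/dt = 1.7500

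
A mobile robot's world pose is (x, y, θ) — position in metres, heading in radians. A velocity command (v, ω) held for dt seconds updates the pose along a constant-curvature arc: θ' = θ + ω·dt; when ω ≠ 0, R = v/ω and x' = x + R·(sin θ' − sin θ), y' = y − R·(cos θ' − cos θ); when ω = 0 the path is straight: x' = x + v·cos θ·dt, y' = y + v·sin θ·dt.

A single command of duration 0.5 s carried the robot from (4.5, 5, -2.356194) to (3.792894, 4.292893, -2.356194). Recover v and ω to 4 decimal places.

v = 2.0000, ω = 0.0000

Δθ = -2.356194 − -2.356194 = 0.000000
ω = Δθ/dt = 0.000000/0.5 = 0.0000
ω = 0 → v = (Δx·cos θ + Δy·sin θ)/dt = 2.0000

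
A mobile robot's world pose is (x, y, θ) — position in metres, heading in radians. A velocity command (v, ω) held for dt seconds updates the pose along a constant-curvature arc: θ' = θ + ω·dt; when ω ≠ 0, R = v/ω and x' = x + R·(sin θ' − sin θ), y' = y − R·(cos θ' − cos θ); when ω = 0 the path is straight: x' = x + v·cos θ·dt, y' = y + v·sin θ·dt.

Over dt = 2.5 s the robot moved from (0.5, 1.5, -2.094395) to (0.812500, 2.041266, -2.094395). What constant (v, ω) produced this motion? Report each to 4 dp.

v = -0.2500, ω = 0.0000

Δθ = -2.094395 − -2.094395 = 0.000000
ω = Δθ/dt = 0.000000/2.5 = 0.0000
ω = 0 → v = (Δx·cos θ + Δy·sin θ)/dt = -0.2500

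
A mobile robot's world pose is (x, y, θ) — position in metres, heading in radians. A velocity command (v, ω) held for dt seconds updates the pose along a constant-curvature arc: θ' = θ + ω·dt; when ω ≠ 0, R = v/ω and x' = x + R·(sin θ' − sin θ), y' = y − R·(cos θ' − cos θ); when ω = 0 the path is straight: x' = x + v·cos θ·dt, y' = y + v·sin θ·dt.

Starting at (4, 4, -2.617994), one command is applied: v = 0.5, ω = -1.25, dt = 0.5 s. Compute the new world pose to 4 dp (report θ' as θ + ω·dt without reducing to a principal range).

(3.7595, 3.9485, -3.2430)

θ' = -2.6180 + -1.25·0.5 = -3.2430
R = v/ω = 0.5/-1.25 = -0.4000
x' = 4 + -0.4000·(sin -3.2430 − sin -2.6180) = 3.7595
y' = 4 − -0.4000·(cos -3.2430 − cos -2.6180) = 3.9485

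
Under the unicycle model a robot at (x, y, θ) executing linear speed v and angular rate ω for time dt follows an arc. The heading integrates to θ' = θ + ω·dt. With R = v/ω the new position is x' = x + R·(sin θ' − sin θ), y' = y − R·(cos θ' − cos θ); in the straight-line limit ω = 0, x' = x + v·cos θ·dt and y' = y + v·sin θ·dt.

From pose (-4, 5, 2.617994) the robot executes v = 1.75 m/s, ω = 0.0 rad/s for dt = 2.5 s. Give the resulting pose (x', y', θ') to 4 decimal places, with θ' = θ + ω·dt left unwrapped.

θ' = 2.6180 + 0.0·2.5 = 2.6180
ω = 0 → straight: x' = -4 + 1.75·cos(2.6180)·2.5 = -7.7889
y' = 5 + 1.75·sin(2.6180)·2.5 = 7.1875

(-7.7889, 7.1875, 2.6180)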